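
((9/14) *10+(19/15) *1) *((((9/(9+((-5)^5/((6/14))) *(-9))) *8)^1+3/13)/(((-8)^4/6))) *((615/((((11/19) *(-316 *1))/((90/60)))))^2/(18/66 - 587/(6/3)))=-818483210025165/3611460489607979008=-0.00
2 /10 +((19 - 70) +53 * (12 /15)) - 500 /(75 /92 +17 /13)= -3096638 /12695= -243.93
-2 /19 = -0.11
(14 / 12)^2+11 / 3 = 181 / 36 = 5.03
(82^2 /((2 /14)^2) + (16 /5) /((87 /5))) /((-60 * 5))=-7166107 /6525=-1098.25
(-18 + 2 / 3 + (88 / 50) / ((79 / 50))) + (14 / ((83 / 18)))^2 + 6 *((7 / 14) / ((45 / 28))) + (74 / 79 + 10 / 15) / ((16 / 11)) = -131668463 / 32653860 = -4.03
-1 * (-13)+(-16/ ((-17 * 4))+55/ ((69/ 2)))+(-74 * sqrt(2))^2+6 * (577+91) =17565475/ 1173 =14974.83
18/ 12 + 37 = 77/ 2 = 38.50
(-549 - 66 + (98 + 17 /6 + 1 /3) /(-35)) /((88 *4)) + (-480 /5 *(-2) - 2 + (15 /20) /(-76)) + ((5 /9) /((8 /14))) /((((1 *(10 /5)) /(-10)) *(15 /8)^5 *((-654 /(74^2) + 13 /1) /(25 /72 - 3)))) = 1529655428023876583 /8124452865144000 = 188.28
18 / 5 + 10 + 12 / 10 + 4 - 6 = 64 / 5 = 12.80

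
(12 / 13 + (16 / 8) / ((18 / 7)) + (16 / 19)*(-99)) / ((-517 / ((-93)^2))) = 174466667 / 127699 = 1366.23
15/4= 3.75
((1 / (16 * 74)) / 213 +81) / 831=20427553 / 209571552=0.10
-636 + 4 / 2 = -634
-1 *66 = -66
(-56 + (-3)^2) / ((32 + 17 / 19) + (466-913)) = 893 / 7868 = 0.11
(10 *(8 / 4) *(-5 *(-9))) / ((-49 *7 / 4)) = -10.50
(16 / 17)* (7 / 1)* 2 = 224 / 17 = 13.18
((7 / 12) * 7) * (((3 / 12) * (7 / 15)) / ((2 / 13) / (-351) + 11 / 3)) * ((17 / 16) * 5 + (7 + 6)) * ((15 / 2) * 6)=458576937 / 4282624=107.08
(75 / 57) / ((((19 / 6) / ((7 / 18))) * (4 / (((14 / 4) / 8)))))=1225 / 69312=0.02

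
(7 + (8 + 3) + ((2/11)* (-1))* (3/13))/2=1284/143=8.98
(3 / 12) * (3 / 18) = 1 / 24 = 0.04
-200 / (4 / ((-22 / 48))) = 275 / 12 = 22.92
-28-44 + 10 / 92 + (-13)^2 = 4467 / 46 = 97.11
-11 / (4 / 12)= -33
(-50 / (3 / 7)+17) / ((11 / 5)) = -45.30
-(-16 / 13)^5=2.82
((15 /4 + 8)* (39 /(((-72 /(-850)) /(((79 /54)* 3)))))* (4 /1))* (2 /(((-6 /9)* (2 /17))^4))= 5140130814975 /1024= 5019658999.00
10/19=0.53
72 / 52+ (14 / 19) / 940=160831 / 116090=1.39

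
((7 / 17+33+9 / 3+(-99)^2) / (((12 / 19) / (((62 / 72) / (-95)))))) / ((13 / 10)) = -1296079 / 11934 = -108.60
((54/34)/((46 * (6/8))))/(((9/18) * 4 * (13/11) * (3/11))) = 363/5083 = 0.07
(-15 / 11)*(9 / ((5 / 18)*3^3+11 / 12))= -1620 / 1111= -1.46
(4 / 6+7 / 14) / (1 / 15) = 35 / 2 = 17.50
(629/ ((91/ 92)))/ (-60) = -14467/ 1365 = -10.60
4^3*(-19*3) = -3648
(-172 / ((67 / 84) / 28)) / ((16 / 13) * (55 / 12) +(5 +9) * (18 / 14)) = -7888608 / 30887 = -255.40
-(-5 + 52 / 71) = 303 / 71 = 4.27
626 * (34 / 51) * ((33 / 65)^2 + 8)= 43681028 / 12675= 3446.23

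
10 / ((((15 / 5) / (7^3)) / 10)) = 34300 / 3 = 11433.33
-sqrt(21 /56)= -sqrt(6) /4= -0.61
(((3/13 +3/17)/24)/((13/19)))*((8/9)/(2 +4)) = 95/25857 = 0.00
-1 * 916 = -916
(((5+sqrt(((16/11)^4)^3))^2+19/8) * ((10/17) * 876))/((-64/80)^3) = -727745835626342945625/3414610073872448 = -213127.07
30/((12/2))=5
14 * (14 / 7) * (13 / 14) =26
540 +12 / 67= 36192 / 67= 540.18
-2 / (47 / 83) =-166 / 47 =-3.53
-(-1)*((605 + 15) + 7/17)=10547/17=620.41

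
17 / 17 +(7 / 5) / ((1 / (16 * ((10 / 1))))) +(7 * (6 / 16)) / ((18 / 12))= 907 / 4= 226.75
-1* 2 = -2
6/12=1/2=0.50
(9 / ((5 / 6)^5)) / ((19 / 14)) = 979776 / 59375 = 16.50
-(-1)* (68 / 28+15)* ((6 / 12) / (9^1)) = 61 / 63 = 0.97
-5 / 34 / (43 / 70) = -175 / 731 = -0.24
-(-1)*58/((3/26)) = 1508/3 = 502.67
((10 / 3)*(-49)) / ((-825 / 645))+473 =19823 / 33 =600.70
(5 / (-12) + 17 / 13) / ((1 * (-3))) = -139 / 468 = -0.30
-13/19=-0.68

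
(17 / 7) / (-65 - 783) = -17 / 5936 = -0.00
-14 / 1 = -14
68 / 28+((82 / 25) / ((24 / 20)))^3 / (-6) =-138197 / 141750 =-0.97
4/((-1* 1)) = -4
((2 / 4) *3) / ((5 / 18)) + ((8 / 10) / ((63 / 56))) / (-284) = 5.40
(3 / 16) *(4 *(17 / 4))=51 / 16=3.19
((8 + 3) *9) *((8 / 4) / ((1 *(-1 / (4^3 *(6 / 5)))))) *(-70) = 1064448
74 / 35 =2.11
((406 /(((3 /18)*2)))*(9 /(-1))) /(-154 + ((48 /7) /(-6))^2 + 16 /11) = 2954259 /40759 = 72.48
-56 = -56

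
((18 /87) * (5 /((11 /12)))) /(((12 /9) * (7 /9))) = 1.09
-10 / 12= -5 / 6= -0.83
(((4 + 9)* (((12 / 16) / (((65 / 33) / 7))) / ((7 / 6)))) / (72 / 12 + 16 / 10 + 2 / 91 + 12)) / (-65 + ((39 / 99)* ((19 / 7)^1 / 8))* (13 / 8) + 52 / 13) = -0.02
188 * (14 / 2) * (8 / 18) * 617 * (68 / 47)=4699072 / 9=522119.11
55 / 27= 2.04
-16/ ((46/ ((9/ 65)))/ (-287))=20664/ 1495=13.82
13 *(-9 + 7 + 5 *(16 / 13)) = 54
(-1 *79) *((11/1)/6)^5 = -12723029/7776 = -1636.19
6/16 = 3/8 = 0.38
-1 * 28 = -28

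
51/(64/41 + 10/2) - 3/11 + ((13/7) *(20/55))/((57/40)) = 9414926/1180641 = 7.97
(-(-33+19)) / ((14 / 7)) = 7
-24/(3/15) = -120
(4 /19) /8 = 1 /38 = 0.03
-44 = -44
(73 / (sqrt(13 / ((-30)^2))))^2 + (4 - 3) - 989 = 4783256 / 13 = 367942.77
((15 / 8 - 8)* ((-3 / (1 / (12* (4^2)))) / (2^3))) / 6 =147 / 2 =73.50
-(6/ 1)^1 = -6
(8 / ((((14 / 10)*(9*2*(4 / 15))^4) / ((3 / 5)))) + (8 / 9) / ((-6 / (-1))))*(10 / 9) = 24935 / 145152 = 0.17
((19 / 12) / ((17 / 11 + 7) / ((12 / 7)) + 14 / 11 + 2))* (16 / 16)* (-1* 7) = -1463 / 1090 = -1.34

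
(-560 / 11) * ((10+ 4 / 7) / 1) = -5920 / 11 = -538.18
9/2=4.50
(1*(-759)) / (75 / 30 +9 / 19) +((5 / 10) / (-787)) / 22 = -255.24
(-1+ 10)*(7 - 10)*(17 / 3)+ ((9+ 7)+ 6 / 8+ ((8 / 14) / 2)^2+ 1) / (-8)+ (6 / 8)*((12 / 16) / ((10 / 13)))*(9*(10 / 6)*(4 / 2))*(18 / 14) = -199173 / 1568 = -127.02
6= 6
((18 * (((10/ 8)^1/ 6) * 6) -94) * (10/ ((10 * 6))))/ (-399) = 143/ 4788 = 0.03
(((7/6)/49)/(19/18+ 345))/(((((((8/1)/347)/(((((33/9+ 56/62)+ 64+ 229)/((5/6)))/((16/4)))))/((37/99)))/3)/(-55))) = -177653243/10813544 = -16.43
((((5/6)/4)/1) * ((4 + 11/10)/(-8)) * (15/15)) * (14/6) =-0.31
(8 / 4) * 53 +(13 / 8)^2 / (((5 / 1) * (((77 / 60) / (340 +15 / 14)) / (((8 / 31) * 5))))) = 19189241 / 66836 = 287.11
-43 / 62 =-0.69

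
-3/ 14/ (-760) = 3/ 10640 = 0.00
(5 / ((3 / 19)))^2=1002.78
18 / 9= 2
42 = 42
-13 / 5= -2.60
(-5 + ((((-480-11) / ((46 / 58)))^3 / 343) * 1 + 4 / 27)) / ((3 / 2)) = -155896109031248 / 338035761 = -461182.30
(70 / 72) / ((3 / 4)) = 35 / 27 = 1.30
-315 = -315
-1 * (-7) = 7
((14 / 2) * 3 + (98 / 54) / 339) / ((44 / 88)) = 384524 / 9153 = 42.01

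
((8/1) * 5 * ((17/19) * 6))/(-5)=-42.95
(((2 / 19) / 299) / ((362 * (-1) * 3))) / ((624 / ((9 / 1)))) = -1 / 213878288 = -0.00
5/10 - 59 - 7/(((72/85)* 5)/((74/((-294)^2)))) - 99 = -70013789/444528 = -157.50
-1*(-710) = 710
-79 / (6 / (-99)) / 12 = 869 / 8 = 108.62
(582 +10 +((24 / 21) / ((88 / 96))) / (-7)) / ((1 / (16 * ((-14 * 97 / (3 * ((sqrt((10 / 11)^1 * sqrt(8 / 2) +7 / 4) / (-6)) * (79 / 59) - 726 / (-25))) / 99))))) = -30331102699110400 / 20339438466053 - 11537736485120000 * sqrt(1727) / 22149648489531717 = -1512.89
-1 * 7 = -7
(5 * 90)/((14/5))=1125/7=160.71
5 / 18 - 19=-337 / 18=-18.72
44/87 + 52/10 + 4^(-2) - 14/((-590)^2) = 5.77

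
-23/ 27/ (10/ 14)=-161/ 135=-1.19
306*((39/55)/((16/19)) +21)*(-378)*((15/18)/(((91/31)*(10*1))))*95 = -15589249713/2288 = -6813483.27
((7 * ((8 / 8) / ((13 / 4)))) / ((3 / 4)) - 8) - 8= -512 / 39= -13.13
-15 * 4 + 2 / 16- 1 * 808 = -6943 / 8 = -867.88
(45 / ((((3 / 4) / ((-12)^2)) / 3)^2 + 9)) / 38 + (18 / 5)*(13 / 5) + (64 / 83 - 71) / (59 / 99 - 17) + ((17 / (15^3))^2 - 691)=-406835914521448193779 / 600737706363375000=-677.23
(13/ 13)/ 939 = 1/ 939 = 0.00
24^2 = 576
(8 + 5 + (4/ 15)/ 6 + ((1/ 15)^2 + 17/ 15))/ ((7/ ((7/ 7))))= 3191/ 1575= 2.03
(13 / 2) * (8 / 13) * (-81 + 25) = -224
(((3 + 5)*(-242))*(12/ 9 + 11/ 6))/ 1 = -18392/ 3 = -6130.67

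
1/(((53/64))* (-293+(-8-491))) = -8/5247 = -0.00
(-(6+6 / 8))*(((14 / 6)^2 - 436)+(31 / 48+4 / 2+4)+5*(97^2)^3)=-1799219530463511 / 64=-28112805163492.36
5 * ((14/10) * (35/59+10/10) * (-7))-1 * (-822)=743.93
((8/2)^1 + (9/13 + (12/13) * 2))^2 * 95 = 686375/169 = 4061.39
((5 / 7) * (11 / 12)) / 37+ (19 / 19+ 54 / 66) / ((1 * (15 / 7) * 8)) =4231 / 34188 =0.12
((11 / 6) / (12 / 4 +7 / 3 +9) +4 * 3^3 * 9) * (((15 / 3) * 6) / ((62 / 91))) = 114118095 / 2666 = 42804.99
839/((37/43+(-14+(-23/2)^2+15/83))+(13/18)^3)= 17463288312/2490816551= 7.01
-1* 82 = -82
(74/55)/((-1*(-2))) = 37/55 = 0.67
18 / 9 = 2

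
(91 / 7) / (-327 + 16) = -13 / 311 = -0.04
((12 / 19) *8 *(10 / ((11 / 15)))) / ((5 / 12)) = 34560 / 209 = 165.36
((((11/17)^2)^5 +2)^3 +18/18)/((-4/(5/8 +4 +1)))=-843911267502423112930945417571911635165/65547725806518124452432008230337750792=-12.87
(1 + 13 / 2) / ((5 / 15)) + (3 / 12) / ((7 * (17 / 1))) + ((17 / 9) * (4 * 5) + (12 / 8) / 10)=323602 / 5355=60.43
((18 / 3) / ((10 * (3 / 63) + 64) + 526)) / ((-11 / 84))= -1323 / 17050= -0.08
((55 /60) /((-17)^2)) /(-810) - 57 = -160117571 /2809080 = -57.00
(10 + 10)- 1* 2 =18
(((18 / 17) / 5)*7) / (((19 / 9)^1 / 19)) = 1134 / 85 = 13.34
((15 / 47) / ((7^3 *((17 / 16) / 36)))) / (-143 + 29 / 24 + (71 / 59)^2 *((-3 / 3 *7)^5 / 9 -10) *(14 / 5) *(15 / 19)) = -13714583040 / 2676161683210337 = -0.00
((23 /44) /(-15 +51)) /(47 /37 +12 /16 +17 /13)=11063 /2535588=0.00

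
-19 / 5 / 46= -19 / 230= -0.08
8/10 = 4/5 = 0.80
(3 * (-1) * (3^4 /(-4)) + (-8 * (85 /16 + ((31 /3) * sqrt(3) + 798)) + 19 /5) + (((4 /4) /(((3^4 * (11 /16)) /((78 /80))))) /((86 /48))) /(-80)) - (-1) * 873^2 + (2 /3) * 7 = 321732019733 /425700 - 248 * sqrt(3) /3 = 755628.53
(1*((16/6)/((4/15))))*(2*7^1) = 140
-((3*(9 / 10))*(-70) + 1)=188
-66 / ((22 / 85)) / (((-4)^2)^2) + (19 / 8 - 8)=-1695 / 256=-6.62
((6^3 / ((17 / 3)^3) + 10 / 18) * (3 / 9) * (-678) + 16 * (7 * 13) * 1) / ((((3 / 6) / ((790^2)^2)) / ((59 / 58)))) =1079303810010897460000 / 1282293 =841698278015163.04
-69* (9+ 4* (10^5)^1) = -27600621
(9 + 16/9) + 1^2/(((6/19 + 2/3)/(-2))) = 2203/252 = 8.74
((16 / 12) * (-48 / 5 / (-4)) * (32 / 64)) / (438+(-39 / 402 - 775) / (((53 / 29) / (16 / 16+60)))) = -56816 / 903114855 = -0.00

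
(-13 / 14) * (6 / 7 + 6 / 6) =-169 / 98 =-1.72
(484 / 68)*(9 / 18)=121 / 34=3.56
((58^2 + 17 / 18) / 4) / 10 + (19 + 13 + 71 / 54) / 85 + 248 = 12209971 / 36720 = 332.52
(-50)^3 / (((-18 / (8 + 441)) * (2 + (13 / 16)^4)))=1839104000000 / 1436697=1280091.77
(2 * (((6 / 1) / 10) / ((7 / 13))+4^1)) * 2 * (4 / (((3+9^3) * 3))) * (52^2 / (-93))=-1936064 / 1786995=-1.08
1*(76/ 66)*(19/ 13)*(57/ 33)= 13718/ 4719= 2.91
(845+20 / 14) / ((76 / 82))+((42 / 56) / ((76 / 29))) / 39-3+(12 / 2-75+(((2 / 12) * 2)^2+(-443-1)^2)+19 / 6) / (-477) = 59038027943 / 118761552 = 497.11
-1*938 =-938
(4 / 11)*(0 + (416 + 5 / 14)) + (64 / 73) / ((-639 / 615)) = 180260002 / 1197273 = 150.56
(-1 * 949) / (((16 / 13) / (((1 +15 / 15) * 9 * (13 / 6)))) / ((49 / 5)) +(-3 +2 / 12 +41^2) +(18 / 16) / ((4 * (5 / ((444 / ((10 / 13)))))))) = -9430402800 / 16998945841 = -0.55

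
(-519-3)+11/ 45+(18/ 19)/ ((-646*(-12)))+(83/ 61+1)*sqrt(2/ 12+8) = -576362357/ 1104660+168*sqrt(6)/ 61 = -515.01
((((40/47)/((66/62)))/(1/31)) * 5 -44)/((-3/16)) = -1983296/4653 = -426.24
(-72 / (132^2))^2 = 1 / 58564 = 0.00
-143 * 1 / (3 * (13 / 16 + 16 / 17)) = -38896 / 1431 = -27.18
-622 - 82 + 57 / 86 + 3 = -60229 / 86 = -700.34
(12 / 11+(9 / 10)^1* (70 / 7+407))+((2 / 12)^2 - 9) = 727489 / 1980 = 367.42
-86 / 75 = -1.15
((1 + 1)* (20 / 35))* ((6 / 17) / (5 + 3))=6 / 119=0.05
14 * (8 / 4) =28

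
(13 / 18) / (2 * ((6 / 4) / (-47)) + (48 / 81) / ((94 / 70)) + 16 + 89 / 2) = 1833 / 154507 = 0.01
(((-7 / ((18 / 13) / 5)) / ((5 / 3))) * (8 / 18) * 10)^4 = 10971993760000 / 531441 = 20645741.97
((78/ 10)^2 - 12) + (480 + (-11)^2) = 16246/ 25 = 649.84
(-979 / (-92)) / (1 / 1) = 979 / 92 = 10.64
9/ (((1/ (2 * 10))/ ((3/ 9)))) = 60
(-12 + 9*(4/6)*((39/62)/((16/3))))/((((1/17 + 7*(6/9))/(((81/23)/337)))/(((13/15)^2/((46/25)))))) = -0.01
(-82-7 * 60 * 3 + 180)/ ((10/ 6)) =-3486/ 5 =-697.20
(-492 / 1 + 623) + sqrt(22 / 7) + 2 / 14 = sqrt(154) / 7 + 918 / 7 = 132.92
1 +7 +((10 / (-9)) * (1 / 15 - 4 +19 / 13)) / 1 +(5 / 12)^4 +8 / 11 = 34111775 / 2965248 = 11.50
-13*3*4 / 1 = -156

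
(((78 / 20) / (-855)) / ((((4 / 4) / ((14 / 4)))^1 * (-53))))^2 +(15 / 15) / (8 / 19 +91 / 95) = 8670120034811 / 11955637710000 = 0.73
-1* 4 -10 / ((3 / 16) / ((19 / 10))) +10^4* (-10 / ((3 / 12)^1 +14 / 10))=-2003476 / 33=-60711.39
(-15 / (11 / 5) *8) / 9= -200 / 33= -6.06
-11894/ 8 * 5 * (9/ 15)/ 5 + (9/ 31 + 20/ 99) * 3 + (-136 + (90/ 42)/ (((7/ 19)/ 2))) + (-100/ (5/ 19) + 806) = -590436227/ 1002540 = -588.94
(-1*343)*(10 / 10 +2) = -1029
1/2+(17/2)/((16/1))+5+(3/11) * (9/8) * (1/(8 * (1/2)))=1075/176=6.11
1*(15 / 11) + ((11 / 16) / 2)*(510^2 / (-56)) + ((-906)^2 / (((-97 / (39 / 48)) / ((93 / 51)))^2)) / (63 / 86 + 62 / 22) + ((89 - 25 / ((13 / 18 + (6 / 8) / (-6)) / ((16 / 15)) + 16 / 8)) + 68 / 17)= -64513720997451273531 / 44246154564535616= -1458.06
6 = 6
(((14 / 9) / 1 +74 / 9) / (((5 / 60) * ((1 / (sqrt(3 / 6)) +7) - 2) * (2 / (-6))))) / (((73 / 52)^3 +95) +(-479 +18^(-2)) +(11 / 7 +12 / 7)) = 12755957760 / 63002284181 - 2551191552 * sqrt(2) / 63002284181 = 0.15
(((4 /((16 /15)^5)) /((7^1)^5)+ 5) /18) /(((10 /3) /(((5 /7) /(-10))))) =-4406006083 /740183506944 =-0.01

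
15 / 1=15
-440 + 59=-381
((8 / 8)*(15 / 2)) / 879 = 5 / 586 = 0.01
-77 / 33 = -2.33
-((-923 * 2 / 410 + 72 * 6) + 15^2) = -133762 / 205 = -652.50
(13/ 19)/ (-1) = -13/ 19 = -0.68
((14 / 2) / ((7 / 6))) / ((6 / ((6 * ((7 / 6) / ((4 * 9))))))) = 0.19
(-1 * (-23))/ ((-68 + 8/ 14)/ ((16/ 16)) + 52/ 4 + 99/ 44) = -644/ 1461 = -0.44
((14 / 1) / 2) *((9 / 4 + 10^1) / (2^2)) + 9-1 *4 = 423 / 16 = 26.44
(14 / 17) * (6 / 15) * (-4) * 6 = -672 / 85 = -7.91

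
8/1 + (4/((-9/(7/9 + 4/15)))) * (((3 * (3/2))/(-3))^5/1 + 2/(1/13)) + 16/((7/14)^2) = 205597/3240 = 63.46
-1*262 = -262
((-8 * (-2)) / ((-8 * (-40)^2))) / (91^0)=-1 / 800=-0.00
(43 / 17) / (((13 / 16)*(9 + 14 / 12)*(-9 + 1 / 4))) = -16512 / 471835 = -0.03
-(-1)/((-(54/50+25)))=-25/652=-0.04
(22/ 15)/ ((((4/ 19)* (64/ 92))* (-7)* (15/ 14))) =-4807/ 3600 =-1.34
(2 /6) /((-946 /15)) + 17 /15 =16007 /14190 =1.13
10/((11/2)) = 20/11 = 1.82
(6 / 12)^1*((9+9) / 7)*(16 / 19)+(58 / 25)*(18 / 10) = 87426 / 16625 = 5.26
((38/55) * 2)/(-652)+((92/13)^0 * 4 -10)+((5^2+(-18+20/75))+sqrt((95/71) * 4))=6802/5379+2 * sqrt(6745)/71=3.58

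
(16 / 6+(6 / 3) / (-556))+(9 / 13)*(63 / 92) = 1564597 / 498732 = 3.14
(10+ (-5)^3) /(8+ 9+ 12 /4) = -23 /4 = -5.75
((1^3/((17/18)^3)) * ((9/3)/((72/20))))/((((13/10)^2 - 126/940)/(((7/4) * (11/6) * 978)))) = 71672485500/35928769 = 1994.85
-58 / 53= -1.09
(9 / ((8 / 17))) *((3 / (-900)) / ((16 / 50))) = -51 / 256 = -0.20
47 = 47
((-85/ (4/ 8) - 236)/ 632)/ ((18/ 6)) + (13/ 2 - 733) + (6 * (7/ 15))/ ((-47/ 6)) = -161977007/ 222780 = -727.07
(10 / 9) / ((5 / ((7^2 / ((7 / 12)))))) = 56 / 3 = 18.67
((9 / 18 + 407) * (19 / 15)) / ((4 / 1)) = 3097 / 24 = 129.04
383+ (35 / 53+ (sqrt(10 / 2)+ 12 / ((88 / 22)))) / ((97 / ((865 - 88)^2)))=603729 * sqrt(5) / 97+ 1227757 / 53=37082.54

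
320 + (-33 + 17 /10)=2887 /10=288.70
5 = 5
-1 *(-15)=15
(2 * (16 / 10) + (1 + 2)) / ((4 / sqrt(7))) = 31 * sqrt(7) / 20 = 4.10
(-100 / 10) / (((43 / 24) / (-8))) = 1920 / 43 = 44.65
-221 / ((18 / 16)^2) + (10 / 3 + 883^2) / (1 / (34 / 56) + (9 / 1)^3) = 897953719 / 1006101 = 892.51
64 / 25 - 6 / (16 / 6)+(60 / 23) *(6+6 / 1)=72713 / 2300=31.61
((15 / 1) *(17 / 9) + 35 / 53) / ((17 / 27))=41490 / 901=46.05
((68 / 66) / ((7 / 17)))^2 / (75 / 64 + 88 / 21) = 1.17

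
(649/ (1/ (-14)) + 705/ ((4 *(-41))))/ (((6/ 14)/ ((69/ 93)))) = -15736.97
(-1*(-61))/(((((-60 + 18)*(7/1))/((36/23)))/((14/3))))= -244/161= -1.52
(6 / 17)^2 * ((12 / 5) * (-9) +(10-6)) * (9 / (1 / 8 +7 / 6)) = -684288 / 44795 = -15.28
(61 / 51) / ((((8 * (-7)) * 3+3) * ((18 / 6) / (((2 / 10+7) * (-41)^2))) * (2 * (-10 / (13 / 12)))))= 1333033 / 841500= 1.58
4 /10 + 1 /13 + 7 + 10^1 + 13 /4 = 5389 /260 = 20.73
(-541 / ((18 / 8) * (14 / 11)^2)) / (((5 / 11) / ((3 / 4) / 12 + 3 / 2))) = -3600355 / 7056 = -510.25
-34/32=-17/16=-1.06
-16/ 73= -0.22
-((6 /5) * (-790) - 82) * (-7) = -7210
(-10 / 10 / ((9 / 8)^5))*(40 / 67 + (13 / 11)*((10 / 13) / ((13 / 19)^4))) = -40406548480 / 15345054153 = -2.63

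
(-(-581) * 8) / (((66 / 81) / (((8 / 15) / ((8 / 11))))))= 20916 / 5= 4183.20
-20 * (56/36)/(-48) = 0.65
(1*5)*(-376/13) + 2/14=-13147/91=-144.47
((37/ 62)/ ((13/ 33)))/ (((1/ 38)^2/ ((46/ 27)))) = 13517284/ 3627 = 3726.85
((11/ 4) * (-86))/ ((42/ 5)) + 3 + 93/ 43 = -83047/ 3612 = -22.99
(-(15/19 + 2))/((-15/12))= 2.23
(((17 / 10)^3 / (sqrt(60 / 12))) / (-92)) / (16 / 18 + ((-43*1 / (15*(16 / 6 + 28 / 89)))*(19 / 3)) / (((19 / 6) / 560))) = 8799183*sqrt(5) / 886519360000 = 0.00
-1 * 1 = -1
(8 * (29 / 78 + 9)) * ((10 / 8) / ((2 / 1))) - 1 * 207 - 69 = -17873 / 78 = -229.14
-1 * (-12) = 12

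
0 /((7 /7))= 0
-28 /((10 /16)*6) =-112 /15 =-7.47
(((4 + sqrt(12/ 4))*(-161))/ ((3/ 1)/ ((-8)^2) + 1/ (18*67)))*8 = -28403712/ 263 - 7100928*sqrt(3)/ 263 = -154763.80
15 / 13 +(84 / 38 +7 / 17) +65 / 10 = 86299 / 8398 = 10.28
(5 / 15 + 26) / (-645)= -79 / 1935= -0.04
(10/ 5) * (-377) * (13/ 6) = -4901/ 3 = -1633.67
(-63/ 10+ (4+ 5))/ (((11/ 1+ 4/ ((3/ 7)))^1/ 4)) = 162/ 305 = 0.53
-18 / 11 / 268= -0.01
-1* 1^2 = -1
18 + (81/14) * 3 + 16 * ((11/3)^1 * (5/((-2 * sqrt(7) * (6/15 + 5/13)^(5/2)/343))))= 495/14 - 91091000 * sqrt(23205)/397953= -34833.24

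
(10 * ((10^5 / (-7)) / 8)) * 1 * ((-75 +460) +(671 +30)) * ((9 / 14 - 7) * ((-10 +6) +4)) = 0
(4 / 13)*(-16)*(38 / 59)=-2432 / 767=-3.17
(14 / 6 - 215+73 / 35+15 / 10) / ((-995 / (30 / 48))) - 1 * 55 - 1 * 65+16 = -34725373 / 334320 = -103.87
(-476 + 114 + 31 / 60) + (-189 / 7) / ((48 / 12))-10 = -378.23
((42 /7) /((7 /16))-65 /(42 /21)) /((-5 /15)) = 789 /14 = 56.36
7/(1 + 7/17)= 119/24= 4.96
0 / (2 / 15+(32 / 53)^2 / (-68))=0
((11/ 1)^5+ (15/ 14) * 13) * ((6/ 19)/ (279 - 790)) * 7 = -6764727/ 9709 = -696.75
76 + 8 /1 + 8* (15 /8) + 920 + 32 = 1051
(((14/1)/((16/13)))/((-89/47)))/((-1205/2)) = 4277/428980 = 0.01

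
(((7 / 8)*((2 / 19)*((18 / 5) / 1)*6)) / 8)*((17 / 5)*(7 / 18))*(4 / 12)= 833 / 7600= 0.11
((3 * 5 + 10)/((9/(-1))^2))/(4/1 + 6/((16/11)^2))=128/2835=0.05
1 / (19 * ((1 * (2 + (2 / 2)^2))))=1 / 57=0.02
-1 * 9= -9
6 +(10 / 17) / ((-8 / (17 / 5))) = 23 / 4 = 5.75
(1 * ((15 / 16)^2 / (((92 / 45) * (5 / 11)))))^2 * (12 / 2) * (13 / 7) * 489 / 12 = 3154188448125 / 7765753856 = 406.17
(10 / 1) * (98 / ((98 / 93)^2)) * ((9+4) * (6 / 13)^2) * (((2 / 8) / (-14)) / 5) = -77841 / 8918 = -8.73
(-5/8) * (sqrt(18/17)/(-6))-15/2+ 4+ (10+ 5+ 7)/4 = 2.11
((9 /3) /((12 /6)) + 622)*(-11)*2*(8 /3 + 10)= -521246 /3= -173748.67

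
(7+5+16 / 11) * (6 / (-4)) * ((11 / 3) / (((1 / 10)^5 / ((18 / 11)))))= -133200000 / 11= -12109090.91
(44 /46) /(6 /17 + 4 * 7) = 187 /5543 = 0.03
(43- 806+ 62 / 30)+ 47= -713.93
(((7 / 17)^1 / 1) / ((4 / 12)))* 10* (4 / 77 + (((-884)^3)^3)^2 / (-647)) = -251045678671927830490056656668244315438399555962153128120 / 120989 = -2074946306457015352553180000000000000000000000000000.00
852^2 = 725904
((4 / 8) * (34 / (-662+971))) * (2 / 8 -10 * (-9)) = 6137 / 1236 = 4.97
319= 319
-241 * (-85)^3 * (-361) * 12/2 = -320576934750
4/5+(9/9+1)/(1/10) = 104/5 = 20.80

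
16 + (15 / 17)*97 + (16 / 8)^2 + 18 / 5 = 9281 / 85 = 109.19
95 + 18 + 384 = 497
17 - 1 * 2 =15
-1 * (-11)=11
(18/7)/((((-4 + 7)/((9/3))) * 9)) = 2/7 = 0.29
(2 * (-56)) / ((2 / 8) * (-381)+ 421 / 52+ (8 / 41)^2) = 349648 / 271963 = 1.29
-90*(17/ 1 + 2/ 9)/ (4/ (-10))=3875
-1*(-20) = 20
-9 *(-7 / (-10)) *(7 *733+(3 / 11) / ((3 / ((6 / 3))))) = -3555909 / 110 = -32326.45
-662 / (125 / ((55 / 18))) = -3641 / 225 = -16.18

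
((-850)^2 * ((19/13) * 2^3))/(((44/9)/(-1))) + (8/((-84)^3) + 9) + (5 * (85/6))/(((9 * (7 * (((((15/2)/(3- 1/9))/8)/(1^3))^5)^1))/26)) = -32680763421139300639049/19002587564961000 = -1719805.96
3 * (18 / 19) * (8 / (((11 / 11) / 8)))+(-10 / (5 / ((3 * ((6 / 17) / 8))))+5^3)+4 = 200667 / 646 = 310.63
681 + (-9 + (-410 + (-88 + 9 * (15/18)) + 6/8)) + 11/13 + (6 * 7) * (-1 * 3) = 2969/52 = 57.10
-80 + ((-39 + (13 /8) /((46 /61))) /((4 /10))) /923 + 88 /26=-52114771 /679328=-76.72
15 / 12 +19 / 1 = 81 / 4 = 20.25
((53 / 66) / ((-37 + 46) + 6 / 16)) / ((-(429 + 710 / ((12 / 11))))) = -424 / 5345175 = -0.00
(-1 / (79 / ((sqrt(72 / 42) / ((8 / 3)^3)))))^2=2187 / 2863071232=0.00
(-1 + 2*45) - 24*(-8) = 281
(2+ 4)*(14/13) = 84/13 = 6.46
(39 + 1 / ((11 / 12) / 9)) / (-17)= -537 / 187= -2.87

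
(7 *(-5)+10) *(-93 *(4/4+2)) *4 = 27900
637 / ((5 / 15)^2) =5733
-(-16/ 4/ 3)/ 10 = 2/ 15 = 0.13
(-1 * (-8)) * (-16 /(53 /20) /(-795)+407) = 27438824 /8427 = 3256.06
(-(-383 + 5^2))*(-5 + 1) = -1432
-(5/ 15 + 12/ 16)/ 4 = -13/ 48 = -0.27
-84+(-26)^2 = 592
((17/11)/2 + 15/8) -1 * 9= -559/88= -6.35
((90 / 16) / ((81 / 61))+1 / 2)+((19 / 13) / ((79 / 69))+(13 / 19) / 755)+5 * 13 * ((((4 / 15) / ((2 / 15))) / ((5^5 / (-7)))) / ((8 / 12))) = 739426064147 / 132590835000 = 5.58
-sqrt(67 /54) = -sqrt(402) /18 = -1.11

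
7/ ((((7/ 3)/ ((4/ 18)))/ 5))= 10/ 3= 3.33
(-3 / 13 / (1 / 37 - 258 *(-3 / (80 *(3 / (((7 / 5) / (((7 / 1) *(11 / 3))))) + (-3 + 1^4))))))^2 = 55375502400 / 45670681849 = 1.21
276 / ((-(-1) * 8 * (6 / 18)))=207 / 2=103.50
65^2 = 4225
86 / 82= 43 / 41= 1.05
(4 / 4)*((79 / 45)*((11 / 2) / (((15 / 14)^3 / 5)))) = 1192268 / 30375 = 39.25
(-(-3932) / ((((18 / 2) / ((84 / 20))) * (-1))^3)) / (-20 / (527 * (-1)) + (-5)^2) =-101536036 / 6361875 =-15.96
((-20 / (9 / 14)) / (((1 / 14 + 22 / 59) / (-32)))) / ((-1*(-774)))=3700480 / 1278261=2.89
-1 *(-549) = 549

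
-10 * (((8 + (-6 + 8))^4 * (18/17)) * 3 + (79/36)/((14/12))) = -113406715/357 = -317665.87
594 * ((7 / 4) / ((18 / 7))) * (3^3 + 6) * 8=106722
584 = 584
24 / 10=12 / 5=2.40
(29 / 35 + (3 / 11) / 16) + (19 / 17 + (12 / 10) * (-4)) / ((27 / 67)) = -23445341 / 2827440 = -8.29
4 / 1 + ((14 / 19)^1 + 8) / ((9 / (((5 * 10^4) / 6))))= 4152052 / 513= 8093.67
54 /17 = 3.18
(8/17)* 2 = 0.94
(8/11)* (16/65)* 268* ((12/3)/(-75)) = -137216/53625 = -2.56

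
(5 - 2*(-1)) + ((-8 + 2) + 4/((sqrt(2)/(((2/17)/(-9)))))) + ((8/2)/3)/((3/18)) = 9 - 4*sqrt(2)/153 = 8.96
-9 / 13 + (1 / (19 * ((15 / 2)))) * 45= -0.38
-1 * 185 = -185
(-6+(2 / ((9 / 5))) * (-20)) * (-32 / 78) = 4064 / 351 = 11.58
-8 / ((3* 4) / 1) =-2 / 3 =-0.67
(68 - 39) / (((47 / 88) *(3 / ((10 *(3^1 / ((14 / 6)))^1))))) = 76560 / 329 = 232.71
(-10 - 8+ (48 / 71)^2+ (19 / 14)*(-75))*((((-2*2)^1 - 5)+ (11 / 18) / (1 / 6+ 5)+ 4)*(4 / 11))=231718876 / 1093897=211.83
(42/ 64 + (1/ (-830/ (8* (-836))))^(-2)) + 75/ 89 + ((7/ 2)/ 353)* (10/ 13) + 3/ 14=55507747246715/ 31969705960192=1.74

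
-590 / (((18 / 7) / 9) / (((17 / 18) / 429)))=-35105 / 7722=-4.55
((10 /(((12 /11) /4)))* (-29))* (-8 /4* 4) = 25520 /3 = 8506.67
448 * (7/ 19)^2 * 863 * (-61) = -1155619136/ 361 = -3201161.04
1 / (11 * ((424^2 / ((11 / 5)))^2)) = 11 / 807985254400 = 0.00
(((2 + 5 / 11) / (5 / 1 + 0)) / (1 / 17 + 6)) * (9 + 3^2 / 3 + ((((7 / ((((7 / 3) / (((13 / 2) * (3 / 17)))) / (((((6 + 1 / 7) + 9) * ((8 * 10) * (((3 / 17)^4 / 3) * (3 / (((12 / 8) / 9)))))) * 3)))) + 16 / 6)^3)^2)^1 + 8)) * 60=518108416636666481483806192082333552974540196311981813456 / 578201720144209450362584231692348445733359541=896068618591.18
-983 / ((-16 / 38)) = 18677 / 8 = 2334.62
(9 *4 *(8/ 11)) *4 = 1152/ 11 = 104.73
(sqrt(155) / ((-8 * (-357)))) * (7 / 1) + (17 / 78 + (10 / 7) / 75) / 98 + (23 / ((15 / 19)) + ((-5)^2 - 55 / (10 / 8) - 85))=-20029181 / 267540 + sqrt(155) / 408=-74.83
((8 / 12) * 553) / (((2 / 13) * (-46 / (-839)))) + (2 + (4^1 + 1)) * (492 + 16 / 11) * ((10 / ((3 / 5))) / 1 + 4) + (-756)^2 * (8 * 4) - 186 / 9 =27937613237 / 1518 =18404224.79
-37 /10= -3.70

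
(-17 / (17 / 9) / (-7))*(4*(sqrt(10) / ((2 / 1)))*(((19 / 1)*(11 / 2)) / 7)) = 1881*sqrt(10) / 49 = 121.39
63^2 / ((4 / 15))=59535 / 4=14883.75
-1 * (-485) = 485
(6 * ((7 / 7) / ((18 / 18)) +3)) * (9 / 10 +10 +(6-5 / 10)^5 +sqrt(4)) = 2421957 / 20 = 121097.85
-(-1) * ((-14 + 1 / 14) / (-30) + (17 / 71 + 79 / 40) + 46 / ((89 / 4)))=8397437 / 1769320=4.75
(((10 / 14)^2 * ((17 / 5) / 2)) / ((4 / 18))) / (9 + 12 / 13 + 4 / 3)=29835 / 86044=0.35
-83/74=-1.12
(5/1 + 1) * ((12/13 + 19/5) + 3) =3012/65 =46.34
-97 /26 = -3.73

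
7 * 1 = 7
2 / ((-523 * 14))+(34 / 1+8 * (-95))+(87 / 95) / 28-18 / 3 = -1018298639 / 1391180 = -731.97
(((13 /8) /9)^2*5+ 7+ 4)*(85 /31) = 30.61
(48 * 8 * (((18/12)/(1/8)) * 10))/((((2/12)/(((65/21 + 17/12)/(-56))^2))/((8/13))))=1104.47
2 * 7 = 14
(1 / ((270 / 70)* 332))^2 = 49 / 80353296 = 0.00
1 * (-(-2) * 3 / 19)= 6 / 19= 0.32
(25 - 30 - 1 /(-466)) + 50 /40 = -3493 /932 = -3.75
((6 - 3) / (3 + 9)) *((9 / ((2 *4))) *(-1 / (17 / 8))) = -9 / 68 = -0.13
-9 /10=-0.90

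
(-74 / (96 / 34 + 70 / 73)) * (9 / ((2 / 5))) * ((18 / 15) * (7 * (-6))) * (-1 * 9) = -468628902 / 2347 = -199671.45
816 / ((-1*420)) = -68 / 35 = -1.94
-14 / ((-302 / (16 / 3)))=0.25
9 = 9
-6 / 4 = -3 / 2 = -1.50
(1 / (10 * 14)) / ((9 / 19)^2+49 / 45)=3249 / 597352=0.01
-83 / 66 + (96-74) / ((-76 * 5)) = -4124 / 3135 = -1.32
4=4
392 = 392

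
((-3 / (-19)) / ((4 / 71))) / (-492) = -71 / 12464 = -0.01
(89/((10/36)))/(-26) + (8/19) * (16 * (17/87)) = -1182613/107445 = -11.01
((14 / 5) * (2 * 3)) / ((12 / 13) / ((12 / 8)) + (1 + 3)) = 91 / 25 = 3.64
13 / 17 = 0.76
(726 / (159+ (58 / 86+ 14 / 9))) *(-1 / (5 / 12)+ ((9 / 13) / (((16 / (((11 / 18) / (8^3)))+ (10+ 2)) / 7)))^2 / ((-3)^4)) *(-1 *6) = 42215340912178401 / 651053941785520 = 64.84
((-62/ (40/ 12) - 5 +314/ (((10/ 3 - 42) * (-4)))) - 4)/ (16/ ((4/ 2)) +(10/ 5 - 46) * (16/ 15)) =0.66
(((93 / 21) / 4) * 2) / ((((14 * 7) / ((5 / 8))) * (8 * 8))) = 155 / 702464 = 0.00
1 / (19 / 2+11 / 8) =8 / 87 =0.09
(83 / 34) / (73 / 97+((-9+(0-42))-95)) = -0.02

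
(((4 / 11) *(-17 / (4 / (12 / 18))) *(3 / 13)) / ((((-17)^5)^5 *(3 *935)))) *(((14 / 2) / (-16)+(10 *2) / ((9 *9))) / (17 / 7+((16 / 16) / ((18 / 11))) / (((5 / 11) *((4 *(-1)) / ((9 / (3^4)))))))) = -133 / 113603912432762398956781780854972924003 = -0.00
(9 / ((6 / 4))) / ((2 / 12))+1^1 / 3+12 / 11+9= 1532 / 33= 46.42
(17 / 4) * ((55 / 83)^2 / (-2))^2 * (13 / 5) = 404457625 / 759333136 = 0.53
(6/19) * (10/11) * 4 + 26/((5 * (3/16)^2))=1401904/9405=149.06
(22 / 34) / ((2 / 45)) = 495 / 34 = 14.56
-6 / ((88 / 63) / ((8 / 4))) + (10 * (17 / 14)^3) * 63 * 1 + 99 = 2626857 / 2156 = 1218.39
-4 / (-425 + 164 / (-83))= 332 / 35439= 0.01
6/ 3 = 2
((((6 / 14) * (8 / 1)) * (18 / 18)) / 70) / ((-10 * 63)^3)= -1 / 5105126250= -0.00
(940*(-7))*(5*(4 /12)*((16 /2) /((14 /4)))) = -25066.67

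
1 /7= 0.14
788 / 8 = 197 / 2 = 98.50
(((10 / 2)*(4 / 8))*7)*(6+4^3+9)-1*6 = 2753 / 2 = 1376.50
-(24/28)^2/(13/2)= -72/637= -0.11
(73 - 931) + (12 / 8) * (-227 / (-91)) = -155475 / 182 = -854.26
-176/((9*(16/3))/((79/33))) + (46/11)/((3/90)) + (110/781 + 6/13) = 10716617/91377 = 117.28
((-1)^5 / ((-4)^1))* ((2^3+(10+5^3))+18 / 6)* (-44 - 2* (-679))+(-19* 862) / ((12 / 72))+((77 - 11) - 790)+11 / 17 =-867516 / 17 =-51030.35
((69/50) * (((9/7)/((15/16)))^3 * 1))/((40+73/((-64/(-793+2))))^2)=1736441856/433091309196875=0.00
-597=-597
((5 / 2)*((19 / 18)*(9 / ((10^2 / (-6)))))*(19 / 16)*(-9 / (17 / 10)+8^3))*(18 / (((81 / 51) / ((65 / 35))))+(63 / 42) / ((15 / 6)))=-3534121771 / 190400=-18561.56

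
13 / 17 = 0.76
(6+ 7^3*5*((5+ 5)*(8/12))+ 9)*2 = 68690/3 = 22896.67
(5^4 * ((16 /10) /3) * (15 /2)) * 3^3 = 67500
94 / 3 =31.33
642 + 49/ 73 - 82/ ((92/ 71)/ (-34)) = 2794.28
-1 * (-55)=55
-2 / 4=-1 / 2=-0.50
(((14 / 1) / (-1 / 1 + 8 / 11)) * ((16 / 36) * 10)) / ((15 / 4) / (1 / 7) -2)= -24640 / 2619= -9.41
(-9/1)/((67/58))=-522/67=-7.79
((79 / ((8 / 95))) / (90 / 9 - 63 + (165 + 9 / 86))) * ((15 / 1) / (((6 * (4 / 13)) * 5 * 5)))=2.72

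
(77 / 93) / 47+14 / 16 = 31213 / 34968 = 0.89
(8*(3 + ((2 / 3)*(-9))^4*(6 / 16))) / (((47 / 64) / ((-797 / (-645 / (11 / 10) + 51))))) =731658752 / 92261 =7930.31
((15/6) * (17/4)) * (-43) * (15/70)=-10965/112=-97.90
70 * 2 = 140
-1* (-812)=812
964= 964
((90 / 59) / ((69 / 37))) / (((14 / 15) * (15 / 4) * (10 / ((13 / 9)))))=962 / 28497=0.03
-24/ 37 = -0.65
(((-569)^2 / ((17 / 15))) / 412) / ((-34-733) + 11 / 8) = -1942566 / 2144975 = -0.91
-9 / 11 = -0.82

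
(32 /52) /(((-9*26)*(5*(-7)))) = 4 /53235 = 0.00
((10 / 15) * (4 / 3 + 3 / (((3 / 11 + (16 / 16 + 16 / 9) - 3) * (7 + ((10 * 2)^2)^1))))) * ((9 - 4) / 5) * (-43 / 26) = -35303 / 21645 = -1.63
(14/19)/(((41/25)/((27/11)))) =1.10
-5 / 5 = -1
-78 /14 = -39 /7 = -5.57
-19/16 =-1.19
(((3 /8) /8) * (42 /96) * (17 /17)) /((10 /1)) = 21 /10240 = 0.00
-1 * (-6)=6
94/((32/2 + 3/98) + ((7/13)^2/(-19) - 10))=29579732/1892899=15.63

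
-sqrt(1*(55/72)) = -sqrt(110)/12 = -0.87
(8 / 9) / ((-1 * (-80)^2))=-1 / 7200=-0.00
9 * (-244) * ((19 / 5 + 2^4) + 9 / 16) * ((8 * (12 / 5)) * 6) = -5151288.96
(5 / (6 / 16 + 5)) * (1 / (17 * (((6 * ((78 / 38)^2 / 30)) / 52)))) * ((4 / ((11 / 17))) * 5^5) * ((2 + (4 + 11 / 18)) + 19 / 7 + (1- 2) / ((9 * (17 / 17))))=601065.60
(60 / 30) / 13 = 2 / 13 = 0.15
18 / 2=9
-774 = -774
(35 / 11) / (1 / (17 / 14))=85 / 22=3.86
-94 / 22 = -47 / 11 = -4.27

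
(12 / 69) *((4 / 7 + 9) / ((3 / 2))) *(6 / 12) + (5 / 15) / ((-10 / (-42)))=4721 / 2415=1.95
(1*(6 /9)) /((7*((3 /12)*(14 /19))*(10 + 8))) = 0.03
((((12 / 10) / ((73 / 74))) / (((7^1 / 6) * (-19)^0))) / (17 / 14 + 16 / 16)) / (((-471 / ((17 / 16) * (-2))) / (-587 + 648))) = 230214 / 1776455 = 0.13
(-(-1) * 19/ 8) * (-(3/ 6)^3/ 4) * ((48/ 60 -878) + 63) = 77349/ 1280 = 60.43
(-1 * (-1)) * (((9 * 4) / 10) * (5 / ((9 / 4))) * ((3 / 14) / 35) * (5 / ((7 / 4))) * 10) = 480 / 343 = 1.40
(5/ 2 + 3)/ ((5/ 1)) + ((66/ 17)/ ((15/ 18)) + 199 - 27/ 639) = 2470929/ 12070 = 204.72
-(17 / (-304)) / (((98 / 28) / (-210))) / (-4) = 255 / 304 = 0.84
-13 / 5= -2.60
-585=-585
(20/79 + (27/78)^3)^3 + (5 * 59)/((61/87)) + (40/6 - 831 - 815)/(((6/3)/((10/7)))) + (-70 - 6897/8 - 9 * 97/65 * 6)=-30226502659083308167130909/17145909997345240849920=-1762.90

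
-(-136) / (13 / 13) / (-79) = -1.72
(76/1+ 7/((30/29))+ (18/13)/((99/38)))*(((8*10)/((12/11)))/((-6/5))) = -1786745/351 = -5090.44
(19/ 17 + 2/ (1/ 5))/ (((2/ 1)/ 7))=1323/ 34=38.91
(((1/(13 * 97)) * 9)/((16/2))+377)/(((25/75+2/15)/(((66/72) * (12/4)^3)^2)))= 559125242775/1129856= 494864.16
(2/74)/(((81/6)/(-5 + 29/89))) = -832/88911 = -0.01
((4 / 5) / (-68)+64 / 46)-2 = -1213 / 1955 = -0.62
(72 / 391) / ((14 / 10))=360 / 2737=0.13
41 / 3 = 13.67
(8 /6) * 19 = 25.33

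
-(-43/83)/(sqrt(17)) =43* sqrt(17)/1411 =0.13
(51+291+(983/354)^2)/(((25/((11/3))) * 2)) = 482067971/18797400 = 25.65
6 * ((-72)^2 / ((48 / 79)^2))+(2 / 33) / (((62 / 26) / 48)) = 57461719 / 682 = 84254.72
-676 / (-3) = 676 / 3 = 225.33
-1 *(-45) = 45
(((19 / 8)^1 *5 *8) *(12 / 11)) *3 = 310.91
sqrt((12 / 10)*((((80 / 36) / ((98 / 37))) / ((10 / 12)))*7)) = 2*sqrt(2590) / 35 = 2.91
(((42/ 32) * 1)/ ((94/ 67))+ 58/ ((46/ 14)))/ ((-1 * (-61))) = 642985/ 2110112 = 0.30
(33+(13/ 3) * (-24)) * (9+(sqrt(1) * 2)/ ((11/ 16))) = -9301/ 11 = -845.55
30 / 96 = 5 / 16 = 0.31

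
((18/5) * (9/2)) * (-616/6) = -8316/5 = -1663.20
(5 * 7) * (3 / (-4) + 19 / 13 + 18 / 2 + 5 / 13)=18375 / 52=353.37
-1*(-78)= 78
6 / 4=3 / 2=1.50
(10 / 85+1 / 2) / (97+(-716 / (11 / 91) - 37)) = -231 / 2192864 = -0.00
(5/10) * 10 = 5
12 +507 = 519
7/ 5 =1.40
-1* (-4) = 4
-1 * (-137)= 137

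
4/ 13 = 0.31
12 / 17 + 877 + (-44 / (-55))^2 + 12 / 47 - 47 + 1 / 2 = 33242443 / 39950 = 832.10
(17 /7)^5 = 1419857 /16807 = 84.48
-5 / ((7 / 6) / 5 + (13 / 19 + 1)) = -2850 / 1093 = -2.61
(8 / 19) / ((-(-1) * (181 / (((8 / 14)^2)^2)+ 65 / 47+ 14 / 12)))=288768 / 1165991107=0.00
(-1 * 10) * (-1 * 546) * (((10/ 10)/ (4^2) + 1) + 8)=197925/ 4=49481.25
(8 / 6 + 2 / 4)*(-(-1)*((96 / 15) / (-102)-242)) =-339493 / 765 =-443.78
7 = 7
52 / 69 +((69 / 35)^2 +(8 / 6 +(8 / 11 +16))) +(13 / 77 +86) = 33741408 / 309925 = 108.87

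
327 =327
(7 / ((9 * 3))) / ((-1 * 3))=-7 / 81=-0.09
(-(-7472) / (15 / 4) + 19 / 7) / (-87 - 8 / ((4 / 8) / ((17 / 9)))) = -628503 / 36925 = -17.02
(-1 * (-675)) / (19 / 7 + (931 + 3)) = 4725 / 6557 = 0.72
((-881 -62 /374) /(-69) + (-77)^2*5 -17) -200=126624754 /4301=29440.77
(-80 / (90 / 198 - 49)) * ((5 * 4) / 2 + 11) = 34.61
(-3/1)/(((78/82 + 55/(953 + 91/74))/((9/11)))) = -78168591/32128547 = -2.43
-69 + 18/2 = -60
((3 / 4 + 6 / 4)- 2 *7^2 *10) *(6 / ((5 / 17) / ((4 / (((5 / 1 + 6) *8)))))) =-199461 / 220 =-906.64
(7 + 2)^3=729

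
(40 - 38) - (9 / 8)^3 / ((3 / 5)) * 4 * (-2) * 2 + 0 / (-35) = 1279 / 32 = 39.97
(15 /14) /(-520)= -3 /1456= -0.00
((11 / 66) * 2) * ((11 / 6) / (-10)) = -11 / 180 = -0.06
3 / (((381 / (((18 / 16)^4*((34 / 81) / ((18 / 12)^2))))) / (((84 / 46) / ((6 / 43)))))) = 46053 / 1495552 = 0.03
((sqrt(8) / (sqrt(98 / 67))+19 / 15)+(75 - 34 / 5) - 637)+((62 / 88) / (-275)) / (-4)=-565.19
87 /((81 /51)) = 54.78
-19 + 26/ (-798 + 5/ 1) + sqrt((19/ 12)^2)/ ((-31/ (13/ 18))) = -7789123/ 408456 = -19.07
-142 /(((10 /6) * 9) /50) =-1420 /3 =-473.33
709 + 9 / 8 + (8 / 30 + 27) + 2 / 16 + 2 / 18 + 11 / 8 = 266041 / 360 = 739.00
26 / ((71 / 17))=442 / 71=6.23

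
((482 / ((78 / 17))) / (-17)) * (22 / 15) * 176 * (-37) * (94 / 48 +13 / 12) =315055444 / 1755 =179518.77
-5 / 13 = -0.38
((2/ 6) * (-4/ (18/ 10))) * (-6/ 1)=40/ 9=4.44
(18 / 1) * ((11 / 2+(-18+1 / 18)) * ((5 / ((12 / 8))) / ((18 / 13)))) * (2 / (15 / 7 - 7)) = 101920 / 459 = 222.05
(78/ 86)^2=1521/ 1849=0.82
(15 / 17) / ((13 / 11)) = 165 / 221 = 0.75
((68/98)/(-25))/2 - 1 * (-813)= 995908/1225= 812.99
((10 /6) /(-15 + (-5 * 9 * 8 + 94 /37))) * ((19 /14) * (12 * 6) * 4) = -168720 /96467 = -1.75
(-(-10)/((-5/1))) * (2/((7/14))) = -8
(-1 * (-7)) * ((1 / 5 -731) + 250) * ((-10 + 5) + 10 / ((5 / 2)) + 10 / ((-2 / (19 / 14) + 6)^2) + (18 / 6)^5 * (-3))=4539748458 / 1849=2455245.24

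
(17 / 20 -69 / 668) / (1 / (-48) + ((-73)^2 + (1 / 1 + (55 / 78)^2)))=15173496 / 108318264955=0.00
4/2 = 2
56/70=4/5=0.80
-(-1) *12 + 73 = 85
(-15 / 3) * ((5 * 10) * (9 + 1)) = -2500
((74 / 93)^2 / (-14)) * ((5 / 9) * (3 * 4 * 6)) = -109520 / 60543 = -1.81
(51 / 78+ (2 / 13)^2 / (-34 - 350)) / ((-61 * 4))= -10607 / 3958656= -0.00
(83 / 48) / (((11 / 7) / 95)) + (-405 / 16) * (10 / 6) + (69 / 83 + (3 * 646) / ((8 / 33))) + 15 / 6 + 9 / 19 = 1677885833 / 208164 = 8060.40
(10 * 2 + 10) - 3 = 27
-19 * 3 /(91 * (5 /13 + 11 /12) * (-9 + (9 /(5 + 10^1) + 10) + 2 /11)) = -18810 /69629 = -0.27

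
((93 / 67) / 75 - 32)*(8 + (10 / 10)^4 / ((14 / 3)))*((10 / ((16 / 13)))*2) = -4268.96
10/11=0.91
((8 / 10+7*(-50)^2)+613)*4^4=23185664 / 5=4637132.80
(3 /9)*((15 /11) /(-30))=-1 /66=-0.02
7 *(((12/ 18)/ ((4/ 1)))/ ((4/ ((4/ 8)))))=7/ 48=0.15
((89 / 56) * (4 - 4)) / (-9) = 0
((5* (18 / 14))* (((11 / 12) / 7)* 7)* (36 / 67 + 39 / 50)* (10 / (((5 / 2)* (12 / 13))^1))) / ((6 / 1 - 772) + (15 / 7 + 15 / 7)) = -631059 / 14289760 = -0.04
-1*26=-26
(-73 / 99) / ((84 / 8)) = -146 / 2079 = -0.07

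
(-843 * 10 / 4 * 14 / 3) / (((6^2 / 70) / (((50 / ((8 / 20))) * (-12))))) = 86056250 / 3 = 28685416.67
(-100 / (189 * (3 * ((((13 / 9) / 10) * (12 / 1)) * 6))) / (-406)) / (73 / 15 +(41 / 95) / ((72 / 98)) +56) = 23750 / 34942732461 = 0.00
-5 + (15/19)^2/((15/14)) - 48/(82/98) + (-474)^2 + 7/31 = 103060068886/458831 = 224614.44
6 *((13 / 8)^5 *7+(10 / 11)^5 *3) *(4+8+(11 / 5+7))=68117215853559 / 6596648960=10326.03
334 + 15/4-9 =1315/4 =328.75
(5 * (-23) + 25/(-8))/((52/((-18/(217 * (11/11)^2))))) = 1215/6448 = 0.19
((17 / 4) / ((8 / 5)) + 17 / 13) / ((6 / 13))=1649 / 192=8.59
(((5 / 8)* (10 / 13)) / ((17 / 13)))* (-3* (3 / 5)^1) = -45 / 68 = -0.66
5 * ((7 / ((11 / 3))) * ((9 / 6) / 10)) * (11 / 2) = 63 / 8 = 7.88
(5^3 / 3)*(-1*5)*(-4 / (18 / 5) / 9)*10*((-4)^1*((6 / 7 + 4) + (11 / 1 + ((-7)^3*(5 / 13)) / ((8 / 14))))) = 4891437500 / 22113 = 221201.89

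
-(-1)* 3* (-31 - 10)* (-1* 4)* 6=2952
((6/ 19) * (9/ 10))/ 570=9/ 18050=0.00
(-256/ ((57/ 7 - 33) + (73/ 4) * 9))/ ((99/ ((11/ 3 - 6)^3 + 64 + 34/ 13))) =-135640064/ 135625347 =-1.00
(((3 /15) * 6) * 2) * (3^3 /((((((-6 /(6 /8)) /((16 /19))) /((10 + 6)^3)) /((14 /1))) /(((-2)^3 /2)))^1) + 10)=148637928 /95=1564609.77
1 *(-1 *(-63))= 63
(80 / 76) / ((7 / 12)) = 240 / 133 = 1.80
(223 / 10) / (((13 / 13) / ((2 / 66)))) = 223 / 330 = 0.68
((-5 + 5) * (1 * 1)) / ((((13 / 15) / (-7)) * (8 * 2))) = 0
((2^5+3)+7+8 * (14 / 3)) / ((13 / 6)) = 476 / 13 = 36.62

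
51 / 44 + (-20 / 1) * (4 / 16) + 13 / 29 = -4329 / 1276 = -3.39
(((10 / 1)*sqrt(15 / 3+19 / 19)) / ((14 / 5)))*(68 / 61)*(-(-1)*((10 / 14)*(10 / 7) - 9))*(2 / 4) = -332350*sqrt(6) / 20923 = -38.91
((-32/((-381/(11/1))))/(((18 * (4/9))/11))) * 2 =968/381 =2.54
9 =9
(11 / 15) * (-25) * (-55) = 3025 / 3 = 1008.33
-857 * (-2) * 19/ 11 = 32566/ 11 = 2960.55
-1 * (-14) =14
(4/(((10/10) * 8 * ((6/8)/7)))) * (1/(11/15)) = 70/11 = 6.36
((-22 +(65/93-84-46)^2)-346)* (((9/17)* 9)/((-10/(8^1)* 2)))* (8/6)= -3394027032/81685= -41550.19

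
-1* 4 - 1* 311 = -315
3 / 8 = 0.38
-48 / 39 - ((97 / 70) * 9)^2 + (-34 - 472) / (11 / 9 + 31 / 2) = -512284111 / 2739100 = -187.03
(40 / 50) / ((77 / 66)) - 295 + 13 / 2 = -20147 / 70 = -287.81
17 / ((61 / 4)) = 68 / 61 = 1.11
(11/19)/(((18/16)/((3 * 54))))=1584/19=83.37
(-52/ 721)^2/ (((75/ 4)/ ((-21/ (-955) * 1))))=10816/ 1773029125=0.00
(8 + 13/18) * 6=157/3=52.33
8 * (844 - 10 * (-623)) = 56592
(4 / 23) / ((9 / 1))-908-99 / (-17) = -3174691 / 3519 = -902.16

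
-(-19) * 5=95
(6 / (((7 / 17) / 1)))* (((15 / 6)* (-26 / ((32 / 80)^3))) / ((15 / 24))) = -165750 / 7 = -23678.57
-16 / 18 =-8 / 9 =-0.89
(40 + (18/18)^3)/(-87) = -41/87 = -0.47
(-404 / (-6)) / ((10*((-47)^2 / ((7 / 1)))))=707 / 33135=0.02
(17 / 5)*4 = 68 / 5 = 13.60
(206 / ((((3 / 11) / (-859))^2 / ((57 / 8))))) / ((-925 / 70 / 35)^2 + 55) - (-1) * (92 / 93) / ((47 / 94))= 4335060132715681 / 16417259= 264055049.18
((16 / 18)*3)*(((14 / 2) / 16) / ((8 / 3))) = 7 / 16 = 0.44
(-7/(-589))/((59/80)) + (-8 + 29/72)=-18968477/2502072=-7.58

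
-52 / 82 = -26 / 41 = -0.63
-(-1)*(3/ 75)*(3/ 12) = 1/ 100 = 0.01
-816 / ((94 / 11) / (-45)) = 201960 / 47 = 4297.02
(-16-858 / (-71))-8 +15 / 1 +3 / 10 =2403 / 710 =3.38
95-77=18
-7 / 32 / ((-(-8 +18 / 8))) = -7 / 184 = -0.04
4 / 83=0.05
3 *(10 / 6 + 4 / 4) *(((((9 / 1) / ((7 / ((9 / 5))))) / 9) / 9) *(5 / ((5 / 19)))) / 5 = 152 / 175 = 0.87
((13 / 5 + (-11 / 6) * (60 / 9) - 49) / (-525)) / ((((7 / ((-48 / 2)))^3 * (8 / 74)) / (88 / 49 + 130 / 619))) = -760133664256 / 9103091375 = -83.50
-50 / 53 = -0.94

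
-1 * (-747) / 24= 249 / 8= 31.12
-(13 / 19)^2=-169 / 361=-0.47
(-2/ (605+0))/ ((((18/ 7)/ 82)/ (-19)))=2.00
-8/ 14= -4/ 7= -0.57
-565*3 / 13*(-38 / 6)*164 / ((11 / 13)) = 1760540 / 11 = 160049.09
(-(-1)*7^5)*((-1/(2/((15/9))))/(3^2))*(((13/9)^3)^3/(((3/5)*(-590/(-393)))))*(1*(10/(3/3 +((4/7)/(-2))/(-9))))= -62860286854678495/137146853106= -458342.90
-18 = -18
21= 21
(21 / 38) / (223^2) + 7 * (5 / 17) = 66139927 / 32124934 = 2.06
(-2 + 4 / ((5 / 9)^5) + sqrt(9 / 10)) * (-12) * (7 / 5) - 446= -26284214 / 15625 - 126 * sqrt(10) / 25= -1698.13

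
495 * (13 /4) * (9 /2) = 57915 /8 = 7239.38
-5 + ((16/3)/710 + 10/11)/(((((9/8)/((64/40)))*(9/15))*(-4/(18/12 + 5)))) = -2698277/316305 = -8.53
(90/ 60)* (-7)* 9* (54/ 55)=-5103/ 55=-92.78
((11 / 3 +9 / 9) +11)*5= 235 / 3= 78.33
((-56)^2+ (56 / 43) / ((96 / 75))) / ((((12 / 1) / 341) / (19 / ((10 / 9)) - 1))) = 29622767867 / 20640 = 1435211.62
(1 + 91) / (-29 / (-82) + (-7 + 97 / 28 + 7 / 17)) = -1795472 / 54065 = -33.21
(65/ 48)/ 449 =65/ 21552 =0.00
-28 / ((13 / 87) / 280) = -682080 / 13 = -52467.69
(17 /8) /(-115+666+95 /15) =51 /13376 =0.00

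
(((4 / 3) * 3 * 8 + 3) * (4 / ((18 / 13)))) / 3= 910 / 27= 33.70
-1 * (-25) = 25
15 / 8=1.88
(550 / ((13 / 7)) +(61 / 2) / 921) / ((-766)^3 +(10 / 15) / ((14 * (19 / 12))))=-943301569 / 1431432679836744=-0.00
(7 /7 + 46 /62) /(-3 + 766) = 54 /23653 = 0.00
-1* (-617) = 617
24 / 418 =12 / 209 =0.06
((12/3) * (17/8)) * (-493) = -8381/2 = -4190.50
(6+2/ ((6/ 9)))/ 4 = 9/ 4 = 2.25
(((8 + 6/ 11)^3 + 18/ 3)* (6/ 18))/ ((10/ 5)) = 419285/ 3993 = 105.01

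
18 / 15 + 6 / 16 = 63 / 40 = 1.58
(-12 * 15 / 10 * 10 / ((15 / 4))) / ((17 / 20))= -960 / 17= -56.47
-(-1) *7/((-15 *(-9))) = 7/135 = 0.05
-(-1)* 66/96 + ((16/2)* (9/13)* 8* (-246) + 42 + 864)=-2078545/208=-9993.00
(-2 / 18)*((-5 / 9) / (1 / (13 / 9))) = 65 / 729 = 0.09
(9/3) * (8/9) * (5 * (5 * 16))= 3200/3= 1066.67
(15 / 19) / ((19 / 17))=255 / 361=0.71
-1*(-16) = 16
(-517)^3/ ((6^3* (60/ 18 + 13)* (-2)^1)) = 19584.53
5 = 5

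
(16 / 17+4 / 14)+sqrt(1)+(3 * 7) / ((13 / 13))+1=2883 / 119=24.23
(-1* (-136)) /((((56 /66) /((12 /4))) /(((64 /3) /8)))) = 8976 /7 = 1282.29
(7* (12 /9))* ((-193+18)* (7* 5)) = -171500 /3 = -57166.67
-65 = -65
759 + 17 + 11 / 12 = 9323 / 12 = 776.92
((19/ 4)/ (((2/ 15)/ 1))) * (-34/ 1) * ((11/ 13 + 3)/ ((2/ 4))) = -121125/ 13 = -9317.31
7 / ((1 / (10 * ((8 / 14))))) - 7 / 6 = 233 / 6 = 38.83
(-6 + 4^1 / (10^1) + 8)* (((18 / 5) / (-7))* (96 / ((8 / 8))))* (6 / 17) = -124416 / 2975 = -41.82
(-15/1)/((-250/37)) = 111/50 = 2.22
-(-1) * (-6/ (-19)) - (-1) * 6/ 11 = 180/ 209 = 0.86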